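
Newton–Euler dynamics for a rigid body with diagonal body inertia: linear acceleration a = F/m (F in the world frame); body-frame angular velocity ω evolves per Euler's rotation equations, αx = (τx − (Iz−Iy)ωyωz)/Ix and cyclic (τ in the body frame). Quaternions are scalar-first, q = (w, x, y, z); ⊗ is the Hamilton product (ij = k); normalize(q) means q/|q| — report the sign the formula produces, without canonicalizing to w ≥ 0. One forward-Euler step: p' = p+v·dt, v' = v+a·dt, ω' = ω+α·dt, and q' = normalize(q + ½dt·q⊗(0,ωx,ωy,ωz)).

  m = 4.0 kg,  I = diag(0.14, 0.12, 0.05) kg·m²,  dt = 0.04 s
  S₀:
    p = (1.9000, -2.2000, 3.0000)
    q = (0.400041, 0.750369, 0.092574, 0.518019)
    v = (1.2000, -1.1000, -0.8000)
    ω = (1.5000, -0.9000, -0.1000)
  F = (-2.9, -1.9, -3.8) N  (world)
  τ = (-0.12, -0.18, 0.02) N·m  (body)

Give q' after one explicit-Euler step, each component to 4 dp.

q' = (0.3800, 0.7710, 0.1024, 0.5006)

q⊗(0,ω) = (-0.9904350, 1.0570212, 0.4920285, -0.8541972)
updated quaternion q' = (0.3800, 0.7710, 0.1024, 0.5006)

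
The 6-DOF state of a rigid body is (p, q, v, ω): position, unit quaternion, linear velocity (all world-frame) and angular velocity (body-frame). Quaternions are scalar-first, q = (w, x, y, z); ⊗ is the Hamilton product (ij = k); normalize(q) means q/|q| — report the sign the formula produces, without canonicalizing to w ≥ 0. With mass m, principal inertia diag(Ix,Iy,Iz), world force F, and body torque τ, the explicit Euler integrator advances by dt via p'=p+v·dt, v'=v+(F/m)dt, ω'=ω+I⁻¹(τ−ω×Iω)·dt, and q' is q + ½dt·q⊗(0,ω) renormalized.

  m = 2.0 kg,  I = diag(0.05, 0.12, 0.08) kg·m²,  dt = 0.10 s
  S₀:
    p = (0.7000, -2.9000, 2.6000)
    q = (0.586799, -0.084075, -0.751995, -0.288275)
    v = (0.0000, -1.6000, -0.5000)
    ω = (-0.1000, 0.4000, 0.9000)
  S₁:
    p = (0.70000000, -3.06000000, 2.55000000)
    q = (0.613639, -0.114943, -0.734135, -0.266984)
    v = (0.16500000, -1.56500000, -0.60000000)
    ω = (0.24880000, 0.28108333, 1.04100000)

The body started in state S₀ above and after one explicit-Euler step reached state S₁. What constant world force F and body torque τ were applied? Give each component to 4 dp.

Δv = v₁−v₀ = (0.16500000, 0.03500000, -0.10000000)
F = m·Δv/dt = (3.3000, 0.7000, -2.0000)
rate change Δω = (0.34880000, -0.11891667, 0.14100000)
τ = I·(Δω/dt) + ω₀×(Iω₀) = (0.1600, -0.1400, 0.1100)

F = (3.3000, 0.7000, -2.0000)
τ = (0.1600, -0.1400, 0.1100)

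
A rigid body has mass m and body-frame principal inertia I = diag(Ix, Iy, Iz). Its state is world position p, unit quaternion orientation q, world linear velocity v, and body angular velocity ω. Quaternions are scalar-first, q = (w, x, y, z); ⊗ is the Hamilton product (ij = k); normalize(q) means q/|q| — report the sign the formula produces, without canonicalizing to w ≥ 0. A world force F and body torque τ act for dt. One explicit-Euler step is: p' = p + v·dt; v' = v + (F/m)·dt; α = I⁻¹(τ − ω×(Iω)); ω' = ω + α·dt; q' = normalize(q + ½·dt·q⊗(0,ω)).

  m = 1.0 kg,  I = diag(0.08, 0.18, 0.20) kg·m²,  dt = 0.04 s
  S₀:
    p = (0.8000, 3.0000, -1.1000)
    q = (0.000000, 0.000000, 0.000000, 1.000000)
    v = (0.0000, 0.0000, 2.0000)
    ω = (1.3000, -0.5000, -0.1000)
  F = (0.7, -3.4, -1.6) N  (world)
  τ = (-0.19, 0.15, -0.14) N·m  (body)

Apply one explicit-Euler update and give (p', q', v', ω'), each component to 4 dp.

a = (0.7000, -3.4000, -1.6000)
new position p' = (0.8000, 3.0000, -1.0200)
v' = v + a·dt = (0.0280, -0.1360, 1.9360)
(τ − ω×Iω)/I = (-2.3875, 0.7467, -0.3750)
ω + α·dt = (1.2045, -0.4701, -0.1150)
q⊗(0,ω) = (0.1000000, 0.5000000, 1.3000000, 0.0000000)
updated quaternion q' = (0.0020, 0.0100, 0.0260, 0.9996)

p' = (0.8000, 3.0000, -1.0200)
q' = (0.0020, 0.0100, 0.0260, 0.9996)
v' = (0.0280, -0.1360, 1.9360)
ω' = (1.2045, -0.4701, -0.1150)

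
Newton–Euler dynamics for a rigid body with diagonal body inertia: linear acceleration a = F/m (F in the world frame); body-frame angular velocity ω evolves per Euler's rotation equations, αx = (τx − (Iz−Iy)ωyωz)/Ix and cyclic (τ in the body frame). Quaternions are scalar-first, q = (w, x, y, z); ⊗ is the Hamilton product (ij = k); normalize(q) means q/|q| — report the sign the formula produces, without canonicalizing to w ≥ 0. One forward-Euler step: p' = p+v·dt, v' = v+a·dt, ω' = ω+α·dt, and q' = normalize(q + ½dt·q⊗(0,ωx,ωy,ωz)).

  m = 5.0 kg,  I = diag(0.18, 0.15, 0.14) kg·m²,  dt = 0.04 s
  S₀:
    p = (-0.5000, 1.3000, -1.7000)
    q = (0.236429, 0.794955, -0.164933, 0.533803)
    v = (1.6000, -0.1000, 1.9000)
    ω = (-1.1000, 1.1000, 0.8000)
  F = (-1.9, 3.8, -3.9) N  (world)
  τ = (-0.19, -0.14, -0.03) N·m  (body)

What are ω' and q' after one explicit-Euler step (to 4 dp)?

ω' = (-1.1403, 1.0721, 0.7811)
q' = (0.2489, 0.7749, -0.1841, 0.5511)

α = I⁻¹(τ − ω×Iω) = (-1.0067, -0.6987, -0.4736)
ω' = ω + α·dt = (-1.1403, 1.0721, 0.7811)
q⊗(0,ω) = (0.6288344, -0.9792016, -0.9630754, 0.8821674)
q + ½dt·q⊗(0,ω), renormalized = (0.2489, 0.7749, -0.1841, 0.5511)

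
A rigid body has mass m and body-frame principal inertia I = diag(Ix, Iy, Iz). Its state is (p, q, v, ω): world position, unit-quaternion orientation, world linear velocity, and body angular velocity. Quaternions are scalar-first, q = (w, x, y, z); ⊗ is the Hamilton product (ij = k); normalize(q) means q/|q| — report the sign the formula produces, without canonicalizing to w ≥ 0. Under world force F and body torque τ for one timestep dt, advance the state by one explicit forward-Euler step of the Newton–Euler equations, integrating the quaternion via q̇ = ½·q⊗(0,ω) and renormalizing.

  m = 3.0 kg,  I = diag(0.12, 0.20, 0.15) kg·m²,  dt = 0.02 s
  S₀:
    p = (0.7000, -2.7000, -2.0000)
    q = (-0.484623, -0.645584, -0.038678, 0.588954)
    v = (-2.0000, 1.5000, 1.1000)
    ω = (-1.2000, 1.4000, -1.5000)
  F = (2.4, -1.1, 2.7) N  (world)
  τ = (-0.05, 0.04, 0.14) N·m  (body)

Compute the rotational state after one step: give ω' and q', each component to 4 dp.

ω' = (-1.2258, 1.4094, -1.4634)
q' = (-0.4829, -0.6473, -0.0622, 0.5866)

gyro term ω×Iω = (0.1050, -0.0540, -0.1344)
angular accel α = (-1.2917, 0.4700, 1.8293)
new body rate ω' = (-1.2258, 1.4094, -1.4634)
Hamilton product q⊗(0,ω) = (0.1628794, -0.1849710, -2.3535930, -0.2232967)
q' = normalize(q + ½dt·q⊗(0,ω)) = (-0.4829, -0.6473, -0.0622, 0.5866)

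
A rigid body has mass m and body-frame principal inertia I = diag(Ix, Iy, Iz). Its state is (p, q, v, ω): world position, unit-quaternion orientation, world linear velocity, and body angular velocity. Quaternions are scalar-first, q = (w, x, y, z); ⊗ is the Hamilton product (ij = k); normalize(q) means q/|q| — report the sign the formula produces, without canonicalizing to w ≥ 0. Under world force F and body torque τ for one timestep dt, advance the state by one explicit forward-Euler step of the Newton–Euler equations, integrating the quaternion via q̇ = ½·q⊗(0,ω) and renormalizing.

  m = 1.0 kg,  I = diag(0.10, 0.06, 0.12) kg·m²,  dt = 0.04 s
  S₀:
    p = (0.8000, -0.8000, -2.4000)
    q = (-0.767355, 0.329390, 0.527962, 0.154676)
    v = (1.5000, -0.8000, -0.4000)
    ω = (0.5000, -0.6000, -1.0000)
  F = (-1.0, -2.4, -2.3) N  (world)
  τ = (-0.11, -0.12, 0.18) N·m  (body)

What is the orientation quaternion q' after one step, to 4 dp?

q⊗(0,ω) = (0.3067582, -0.8188339, 0.8671410, 0.3057400)
q + ½dt·q⊗(0,ω), renormalized = (-0.7610, 0.3129, 0.5451, 0.1607)

q' = (-0.7610, 0.3129, 0.5451, 0.1607)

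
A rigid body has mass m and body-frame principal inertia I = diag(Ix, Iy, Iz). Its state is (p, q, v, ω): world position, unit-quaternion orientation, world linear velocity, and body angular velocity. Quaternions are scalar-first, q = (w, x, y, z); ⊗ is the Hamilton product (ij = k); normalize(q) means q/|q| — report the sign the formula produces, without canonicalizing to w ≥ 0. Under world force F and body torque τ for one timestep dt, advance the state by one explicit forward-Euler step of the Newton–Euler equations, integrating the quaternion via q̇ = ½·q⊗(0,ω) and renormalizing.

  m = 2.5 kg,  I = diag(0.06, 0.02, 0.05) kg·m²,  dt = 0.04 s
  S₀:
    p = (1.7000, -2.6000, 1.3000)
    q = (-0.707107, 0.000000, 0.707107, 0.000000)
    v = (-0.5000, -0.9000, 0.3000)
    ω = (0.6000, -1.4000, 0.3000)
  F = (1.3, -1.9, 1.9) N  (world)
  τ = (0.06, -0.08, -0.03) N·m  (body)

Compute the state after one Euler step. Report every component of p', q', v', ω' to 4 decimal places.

precession coupling ω×(Iω) = (-0.0126, 0.0018, 0.0336)
(τ − ω×Iω)/I = (1.2100, -4.0900, -1.2720)
new body rate ω' = (0.6484, -1.5636, 0.2491)
q⊗(0,ω) = (0.9899498, -0.2121321, 0.9899498, -0.6363963)
updated quaternion q' = (-0.6870, -0.0042, 0.7266, -0.0127)
p' = p + v·dt = (1.6800, -2.6360, 1.3120)
v' = v + a·dt = (-0.4792, -0.9304, 0.3304)

p' = (1.6800, -2.6360, 1.3120)
q' = (-0.6870, -0.0042, 0.7266, -0.0127)
v' = (-0.4792, -0.9304, 0.3304)
ω' = (0.6484, -1.5636, 0.2491)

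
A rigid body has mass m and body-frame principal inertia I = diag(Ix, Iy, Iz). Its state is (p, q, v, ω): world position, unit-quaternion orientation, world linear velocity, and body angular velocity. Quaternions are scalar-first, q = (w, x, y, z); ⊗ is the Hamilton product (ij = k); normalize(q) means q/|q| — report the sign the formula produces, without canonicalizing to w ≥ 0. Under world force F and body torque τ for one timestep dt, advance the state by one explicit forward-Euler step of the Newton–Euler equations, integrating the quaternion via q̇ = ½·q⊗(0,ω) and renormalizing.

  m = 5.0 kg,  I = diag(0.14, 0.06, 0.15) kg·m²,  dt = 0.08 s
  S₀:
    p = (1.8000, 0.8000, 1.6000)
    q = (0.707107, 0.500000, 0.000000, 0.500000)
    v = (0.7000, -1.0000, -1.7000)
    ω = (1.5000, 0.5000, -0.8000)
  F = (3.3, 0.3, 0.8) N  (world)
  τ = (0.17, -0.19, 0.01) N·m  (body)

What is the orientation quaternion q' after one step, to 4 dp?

q⊗(0,ω) = (-0.3500000, 0.8106605, 1.5035535, -0.3156856)
q' = normalize(q + ½dt·q⊗(0,ω)) = (0.6914, 0.5311, 0.0600, 0.4862)

q' = (0.6914, 0.5311, 0.0600, 0.4862)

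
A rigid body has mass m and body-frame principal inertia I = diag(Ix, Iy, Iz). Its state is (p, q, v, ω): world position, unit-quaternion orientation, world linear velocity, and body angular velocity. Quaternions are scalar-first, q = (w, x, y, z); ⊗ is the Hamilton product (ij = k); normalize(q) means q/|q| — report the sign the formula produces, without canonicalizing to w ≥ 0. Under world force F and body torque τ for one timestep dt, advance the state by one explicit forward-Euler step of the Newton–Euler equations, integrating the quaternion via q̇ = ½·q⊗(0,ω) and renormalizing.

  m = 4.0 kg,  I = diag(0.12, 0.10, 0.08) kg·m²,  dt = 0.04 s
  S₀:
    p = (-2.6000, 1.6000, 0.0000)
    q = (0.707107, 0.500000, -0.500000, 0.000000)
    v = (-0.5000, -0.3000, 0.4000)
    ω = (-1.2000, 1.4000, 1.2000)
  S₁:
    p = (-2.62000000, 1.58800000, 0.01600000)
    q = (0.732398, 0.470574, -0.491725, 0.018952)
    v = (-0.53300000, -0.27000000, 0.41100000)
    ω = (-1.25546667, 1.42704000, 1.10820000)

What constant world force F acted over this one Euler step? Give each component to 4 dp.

v₁ − v₀ = (-0.03300000, 0.03000000, 0.01100000)
m·(v₁−v₀)/dt = (-3.3000, 3.0000, 1.1000)

F = (-3.3000, 3.0000, 1.1000)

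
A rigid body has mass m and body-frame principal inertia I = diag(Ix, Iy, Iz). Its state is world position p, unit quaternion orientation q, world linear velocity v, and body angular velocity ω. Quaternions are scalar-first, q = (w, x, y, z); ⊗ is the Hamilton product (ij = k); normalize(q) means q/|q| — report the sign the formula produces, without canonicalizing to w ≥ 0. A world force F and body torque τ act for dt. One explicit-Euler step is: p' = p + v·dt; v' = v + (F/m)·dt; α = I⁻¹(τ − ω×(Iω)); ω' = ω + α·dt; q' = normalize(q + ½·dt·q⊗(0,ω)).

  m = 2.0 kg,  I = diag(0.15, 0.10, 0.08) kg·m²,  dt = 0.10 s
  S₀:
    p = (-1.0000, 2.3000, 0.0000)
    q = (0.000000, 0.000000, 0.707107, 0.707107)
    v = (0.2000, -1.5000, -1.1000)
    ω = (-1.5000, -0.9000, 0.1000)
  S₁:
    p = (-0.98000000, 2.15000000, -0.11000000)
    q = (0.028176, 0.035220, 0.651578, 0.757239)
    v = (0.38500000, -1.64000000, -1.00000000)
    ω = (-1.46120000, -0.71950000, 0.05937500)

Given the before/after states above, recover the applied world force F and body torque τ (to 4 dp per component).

velocity change Δv = (0.18500000, -0.14000000, 0.10000000)
applied force F = (3.7000, -2.8000, 2.0000)
ω₁ − ω₀ = (0.03880000, 0.18050000, -0.04062500)
gyro term ω₀×Iω₀ = (0.0018, -0.0105, -0.0675)
τ = I·(Δω/dt) + ω₀×(Iω₀) = (0.0600, 0.1700, -0.1000)

F = (3.7000, -2.8000, 2.0000)
τ = (0.0600, 0.1700, -0.1000)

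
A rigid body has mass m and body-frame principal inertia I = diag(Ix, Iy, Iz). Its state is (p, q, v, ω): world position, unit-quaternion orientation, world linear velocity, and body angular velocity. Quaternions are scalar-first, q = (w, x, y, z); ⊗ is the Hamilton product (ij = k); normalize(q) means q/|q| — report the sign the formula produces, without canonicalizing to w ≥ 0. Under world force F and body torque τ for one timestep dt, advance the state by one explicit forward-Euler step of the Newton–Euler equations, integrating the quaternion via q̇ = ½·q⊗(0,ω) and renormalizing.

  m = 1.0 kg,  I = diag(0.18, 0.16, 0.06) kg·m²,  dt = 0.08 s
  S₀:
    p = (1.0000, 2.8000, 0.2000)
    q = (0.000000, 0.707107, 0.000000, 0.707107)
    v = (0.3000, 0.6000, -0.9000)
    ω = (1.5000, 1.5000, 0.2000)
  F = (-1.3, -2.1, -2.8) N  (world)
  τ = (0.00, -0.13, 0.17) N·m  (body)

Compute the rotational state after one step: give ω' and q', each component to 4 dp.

ω' = (1.5133, 1.4170, 0.4867)
q' = (-0.0479, 0.6623, 0.0366, 0.7468)

gyro term ω×Iω = (-0.0300, 0.0360, -0.0450)
α = I⁻¹(τ − ω×Iω) = (0.1667, -1.0375, 3.5833)
new body rate ω' = (1.5133, 1.4170, 0.4867)
q⊗(0,ω) = (-1.2020819, -1.0606605, 0.9192391, 1.0606605)
q + ½dt·q⊗(0,ω), renormalized = (-0.0479, 0.6623, 0.0366, 0.7468)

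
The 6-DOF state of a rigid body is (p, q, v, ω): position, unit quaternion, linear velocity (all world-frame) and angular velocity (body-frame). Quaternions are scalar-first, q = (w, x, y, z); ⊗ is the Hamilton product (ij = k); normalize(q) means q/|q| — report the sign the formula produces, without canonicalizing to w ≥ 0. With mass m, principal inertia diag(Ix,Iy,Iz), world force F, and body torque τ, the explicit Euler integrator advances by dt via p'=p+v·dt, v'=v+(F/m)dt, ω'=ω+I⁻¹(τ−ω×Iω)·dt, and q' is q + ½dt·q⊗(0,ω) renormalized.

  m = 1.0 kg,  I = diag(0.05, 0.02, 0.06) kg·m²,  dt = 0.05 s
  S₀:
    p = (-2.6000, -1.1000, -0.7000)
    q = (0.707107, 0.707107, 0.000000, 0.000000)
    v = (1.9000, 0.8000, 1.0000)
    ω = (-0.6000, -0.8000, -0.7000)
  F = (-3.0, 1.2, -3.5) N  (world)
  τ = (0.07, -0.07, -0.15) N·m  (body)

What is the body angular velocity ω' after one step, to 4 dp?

angular accel α = (0.9520, -3.2900, -2.2600)
ω' = ω + α·dt = (-0.5524, -0.9645, -0.8130)

ω' = (-0.5524, -0.9645, -0.8130)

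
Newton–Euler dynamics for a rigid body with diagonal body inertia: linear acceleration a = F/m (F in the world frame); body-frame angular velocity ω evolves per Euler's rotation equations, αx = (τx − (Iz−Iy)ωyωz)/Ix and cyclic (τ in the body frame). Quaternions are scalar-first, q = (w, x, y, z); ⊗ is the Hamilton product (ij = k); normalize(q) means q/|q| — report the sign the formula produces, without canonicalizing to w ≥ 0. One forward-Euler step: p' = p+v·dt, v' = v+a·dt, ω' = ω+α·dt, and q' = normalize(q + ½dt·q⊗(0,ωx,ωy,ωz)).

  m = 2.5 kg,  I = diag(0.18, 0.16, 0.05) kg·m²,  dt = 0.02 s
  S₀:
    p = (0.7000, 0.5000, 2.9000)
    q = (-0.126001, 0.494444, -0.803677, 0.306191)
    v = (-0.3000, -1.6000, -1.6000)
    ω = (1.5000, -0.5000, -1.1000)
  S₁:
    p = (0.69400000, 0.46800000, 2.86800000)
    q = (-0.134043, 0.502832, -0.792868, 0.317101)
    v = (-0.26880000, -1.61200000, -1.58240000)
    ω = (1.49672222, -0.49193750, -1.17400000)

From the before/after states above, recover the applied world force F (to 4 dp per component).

v₁ − v₀ = (0.03120000, -0.01200000, 0.01760000)
m·(v₁−v₀)/dt = (3.9000, -1.5000, 2.2000)

F = (3.9000, -1.5000, 2.2000)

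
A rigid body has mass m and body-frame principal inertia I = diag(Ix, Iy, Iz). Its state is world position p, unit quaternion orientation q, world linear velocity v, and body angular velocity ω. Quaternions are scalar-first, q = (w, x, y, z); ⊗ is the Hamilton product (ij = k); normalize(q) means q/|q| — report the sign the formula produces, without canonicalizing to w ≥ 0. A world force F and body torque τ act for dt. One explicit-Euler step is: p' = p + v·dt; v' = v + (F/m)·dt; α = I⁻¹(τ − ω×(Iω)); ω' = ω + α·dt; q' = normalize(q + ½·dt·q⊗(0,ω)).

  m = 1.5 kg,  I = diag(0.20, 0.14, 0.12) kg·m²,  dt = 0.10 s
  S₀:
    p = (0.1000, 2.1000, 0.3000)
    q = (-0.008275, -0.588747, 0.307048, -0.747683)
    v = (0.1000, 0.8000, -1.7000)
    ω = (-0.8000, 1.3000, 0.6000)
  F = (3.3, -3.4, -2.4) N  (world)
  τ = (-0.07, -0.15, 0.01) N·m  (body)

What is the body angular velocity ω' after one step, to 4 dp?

ω' = (-0.8272, 1.2203, 0.5563)

precession coupling ω×(Iω) = (-0.0156, -0.0384, 0.0624)
angular accel α = (-0.2720, -0.7971, -0.4367)
ω' = ω + α·dt = (-0.8272, 1.2203, 0.5563)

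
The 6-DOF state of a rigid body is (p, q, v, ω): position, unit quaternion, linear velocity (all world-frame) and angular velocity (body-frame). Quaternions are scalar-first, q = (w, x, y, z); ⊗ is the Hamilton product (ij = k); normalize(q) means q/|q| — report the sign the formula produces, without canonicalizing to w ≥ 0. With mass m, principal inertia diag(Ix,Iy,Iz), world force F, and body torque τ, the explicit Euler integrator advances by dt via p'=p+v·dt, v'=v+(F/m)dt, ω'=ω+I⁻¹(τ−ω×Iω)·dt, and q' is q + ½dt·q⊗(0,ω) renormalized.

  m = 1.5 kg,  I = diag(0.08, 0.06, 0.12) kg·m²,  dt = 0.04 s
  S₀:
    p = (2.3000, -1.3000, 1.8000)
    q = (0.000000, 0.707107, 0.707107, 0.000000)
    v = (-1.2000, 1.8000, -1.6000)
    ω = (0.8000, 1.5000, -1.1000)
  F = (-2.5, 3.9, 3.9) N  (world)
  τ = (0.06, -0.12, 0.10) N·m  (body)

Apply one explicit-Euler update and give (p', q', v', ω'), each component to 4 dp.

p' = (2.2520, -1.2280, 1.7360)
q' = (-0.0325, 0.6910, 0.7221, 0.0099)
v' = (-1.2667, 1.9040, -1.4960)
ω' = (0.8795, 1.3965, -1.0587)

(τ − ω×Iω)/I = (1.9875, -2.5867, 1.0333)
new body rate ω' = (0.8795, 1.3965, -1.0587)
2q̇ = q⊗(0,ω) = (-1.6263461, -0.7778177, 0.7778177, 0.4949749)
q + ½dt·q⊗(0,ω), renormalized = (-0.0325, 0.6910, 0.7221, 0.0099)
a = F/m = (-1.6667, 2.6000, 2.6000)
new position p' = (2.2520, -1.2280, 1.7360)
v' = v + a·dt = (-1.2667, 1.9040, -1.4960)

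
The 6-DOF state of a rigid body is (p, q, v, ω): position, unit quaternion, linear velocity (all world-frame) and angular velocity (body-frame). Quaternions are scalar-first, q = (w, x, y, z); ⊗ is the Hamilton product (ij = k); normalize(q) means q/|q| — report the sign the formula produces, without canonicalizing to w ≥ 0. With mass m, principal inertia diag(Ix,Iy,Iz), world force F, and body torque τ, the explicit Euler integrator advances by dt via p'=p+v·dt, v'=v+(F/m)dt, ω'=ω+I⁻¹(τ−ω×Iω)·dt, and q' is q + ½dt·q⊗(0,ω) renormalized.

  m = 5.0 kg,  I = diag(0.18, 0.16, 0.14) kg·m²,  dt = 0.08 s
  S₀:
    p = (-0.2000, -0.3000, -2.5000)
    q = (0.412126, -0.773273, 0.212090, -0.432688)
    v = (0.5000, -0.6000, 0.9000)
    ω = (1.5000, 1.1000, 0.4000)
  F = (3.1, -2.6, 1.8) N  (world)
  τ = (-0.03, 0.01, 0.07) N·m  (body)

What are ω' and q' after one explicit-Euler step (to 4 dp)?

ω' = (1.4906, 1.0930, 0.4589)
q' = (0.4548, -0.7240, 0.2160, -0.4715)

ω×(Iω) gyroscopic = (-0.0088, 0.0240, -0.0330)
(τ − ω×Iω)/I = (-0.1178, -0.0875, 0.7357)
ω' = ω + α·dt = (1.4906, 1.0930, 0.4589)
2q̇ = q⊗(0,ω) = (1.0996857, 1.1789818, 0.1136158, -1.0038849)
q + ½dt·q⊗(0,ω), renormalized = (0.4548, -0.7240, 0.2160, -0.4715)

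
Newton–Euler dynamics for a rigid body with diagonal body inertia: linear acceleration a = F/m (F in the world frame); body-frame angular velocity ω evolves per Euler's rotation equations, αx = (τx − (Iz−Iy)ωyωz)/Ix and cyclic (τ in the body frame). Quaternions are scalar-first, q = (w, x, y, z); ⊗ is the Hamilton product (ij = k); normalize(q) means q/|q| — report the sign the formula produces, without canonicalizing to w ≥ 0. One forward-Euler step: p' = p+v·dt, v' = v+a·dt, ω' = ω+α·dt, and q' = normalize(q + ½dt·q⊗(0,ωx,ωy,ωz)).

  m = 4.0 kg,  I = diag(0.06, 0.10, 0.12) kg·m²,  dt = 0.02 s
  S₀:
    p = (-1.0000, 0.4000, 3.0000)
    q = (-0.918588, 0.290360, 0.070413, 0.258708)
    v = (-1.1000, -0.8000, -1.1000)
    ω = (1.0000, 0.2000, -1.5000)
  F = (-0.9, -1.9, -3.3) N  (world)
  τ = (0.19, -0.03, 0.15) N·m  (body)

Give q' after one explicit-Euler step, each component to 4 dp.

2q̇ = q⊗(0,ω) = (0.0836194, -1.0759491, 0.5105304, 1.3655410)
updated quaternion q' = (-0.9176, 0.2796, 0.0755, 0.2723)

q' = (-0.9176, 0.2796, 0.0755, 0.2723)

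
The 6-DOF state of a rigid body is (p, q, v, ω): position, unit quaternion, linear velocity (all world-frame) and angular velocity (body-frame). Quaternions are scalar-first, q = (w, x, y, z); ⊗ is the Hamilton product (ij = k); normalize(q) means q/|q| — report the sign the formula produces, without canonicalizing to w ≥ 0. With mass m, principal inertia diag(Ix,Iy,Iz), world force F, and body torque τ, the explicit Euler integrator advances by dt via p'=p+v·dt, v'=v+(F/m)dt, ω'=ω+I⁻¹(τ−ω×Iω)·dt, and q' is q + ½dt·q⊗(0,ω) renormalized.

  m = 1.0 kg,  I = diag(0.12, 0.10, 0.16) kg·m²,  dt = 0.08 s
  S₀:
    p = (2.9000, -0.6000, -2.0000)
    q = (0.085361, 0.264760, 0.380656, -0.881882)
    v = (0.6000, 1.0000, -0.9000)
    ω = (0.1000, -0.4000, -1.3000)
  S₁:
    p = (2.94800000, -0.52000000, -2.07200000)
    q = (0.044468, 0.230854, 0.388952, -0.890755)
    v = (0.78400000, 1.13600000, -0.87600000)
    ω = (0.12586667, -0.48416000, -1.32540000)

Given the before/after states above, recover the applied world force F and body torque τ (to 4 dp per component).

F = (2.3000, 1.7000, 0.3000)
τ = (0.0700, -0.1000, -0.0500)

ω₁ − ω₀ = (0.02586667, -0.08416000, -0.02540000)
τ = I·(Δω/dt) + ω₀×(Iω₀) = (0.0700, -0.1000, -0.0500)
velocity change Δv = (0.18400000, 0.13600000, 0.02400000)
m·(v₁−v₀)/dt = (2.3000, 1.7000, 0.3000)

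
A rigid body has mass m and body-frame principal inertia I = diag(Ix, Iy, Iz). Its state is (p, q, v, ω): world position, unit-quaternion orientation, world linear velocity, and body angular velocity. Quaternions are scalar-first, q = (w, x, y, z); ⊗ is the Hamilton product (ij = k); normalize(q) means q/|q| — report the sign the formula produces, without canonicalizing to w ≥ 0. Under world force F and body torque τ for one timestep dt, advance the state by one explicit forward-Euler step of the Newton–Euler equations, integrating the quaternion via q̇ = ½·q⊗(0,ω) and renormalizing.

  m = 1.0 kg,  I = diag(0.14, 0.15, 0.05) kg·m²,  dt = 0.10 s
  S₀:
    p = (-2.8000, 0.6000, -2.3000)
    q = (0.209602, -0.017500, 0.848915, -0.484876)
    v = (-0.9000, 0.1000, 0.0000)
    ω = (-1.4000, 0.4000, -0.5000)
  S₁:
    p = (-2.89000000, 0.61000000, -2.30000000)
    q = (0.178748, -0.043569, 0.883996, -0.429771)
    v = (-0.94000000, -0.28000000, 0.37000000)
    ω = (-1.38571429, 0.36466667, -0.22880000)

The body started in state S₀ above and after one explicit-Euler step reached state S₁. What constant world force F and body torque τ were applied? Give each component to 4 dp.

Δω = ω₁−ω₀ = (0.01428571, -0.03533333, 0.27120000)
I·α + gyro = (0.0400, 0.0100, 0.1300)
velocity change Δv = (-0.04000000, -0.38000000, 0.37000000)
m·(v₁−v₀)/dt = (-0.4000, -3.8000, 3.7000)

F = (-0.4000, -3.8000, 3.7000)
τ = (0.0400, 0.0100, 0.1300)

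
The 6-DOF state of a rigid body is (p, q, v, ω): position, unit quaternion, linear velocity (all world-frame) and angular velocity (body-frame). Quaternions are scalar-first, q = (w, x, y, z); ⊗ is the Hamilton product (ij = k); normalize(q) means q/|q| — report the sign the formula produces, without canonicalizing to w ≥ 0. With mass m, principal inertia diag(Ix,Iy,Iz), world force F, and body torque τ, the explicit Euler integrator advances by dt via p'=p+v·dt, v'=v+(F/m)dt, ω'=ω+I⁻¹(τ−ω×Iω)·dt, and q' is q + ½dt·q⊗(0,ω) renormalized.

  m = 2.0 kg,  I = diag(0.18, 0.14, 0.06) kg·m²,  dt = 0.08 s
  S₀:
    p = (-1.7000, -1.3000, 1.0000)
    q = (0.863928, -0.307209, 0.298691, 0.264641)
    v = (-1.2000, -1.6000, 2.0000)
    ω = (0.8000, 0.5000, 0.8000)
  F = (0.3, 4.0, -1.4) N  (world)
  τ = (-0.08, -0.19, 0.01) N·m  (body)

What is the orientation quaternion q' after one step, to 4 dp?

q' = (0.8583, -0.2750, 0.3339, 0.2762)

2q̇ = q⊗(0,ω) = (-0.1152911, 0.7977747, 0.8894440, 0.2985851)
updated quaternion q' = (0.8583, -0.2750, 0.3339, 0.2762)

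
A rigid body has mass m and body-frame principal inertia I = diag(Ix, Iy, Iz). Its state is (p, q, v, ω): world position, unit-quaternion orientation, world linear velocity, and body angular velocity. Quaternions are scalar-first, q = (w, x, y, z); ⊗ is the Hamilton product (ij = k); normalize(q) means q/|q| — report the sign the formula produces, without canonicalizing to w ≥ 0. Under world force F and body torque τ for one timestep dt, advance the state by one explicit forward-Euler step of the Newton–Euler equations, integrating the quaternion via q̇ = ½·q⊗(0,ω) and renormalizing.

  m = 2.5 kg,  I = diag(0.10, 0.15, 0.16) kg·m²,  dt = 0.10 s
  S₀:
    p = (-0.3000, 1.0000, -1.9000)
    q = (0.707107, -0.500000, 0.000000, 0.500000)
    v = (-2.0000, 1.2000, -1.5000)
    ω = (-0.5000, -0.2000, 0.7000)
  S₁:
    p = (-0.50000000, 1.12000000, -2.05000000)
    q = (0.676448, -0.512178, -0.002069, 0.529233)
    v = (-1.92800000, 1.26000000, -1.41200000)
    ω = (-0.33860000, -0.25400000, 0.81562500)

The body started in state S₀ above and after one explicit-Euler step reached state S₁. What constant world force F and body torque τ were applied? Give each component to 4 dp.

F = (1.8000, 1.5000, 2.2000)
τ = (0.1600, -0.0600, 0.1900)

Δv = v₁−v₀ = (0.07200000, 0.06000000, 0.08800000)
applied force F = (1.8000, 1.5000, 2.2000)
ω₁ − ω₀ = (0.16140000, -0.05400000, 0.11562500)
gyro term ω₀×Iω₀ = (-0.0014, 0.0210, 0.0050)
applied torque τ = (0.1600, -0.0600, 0.1900)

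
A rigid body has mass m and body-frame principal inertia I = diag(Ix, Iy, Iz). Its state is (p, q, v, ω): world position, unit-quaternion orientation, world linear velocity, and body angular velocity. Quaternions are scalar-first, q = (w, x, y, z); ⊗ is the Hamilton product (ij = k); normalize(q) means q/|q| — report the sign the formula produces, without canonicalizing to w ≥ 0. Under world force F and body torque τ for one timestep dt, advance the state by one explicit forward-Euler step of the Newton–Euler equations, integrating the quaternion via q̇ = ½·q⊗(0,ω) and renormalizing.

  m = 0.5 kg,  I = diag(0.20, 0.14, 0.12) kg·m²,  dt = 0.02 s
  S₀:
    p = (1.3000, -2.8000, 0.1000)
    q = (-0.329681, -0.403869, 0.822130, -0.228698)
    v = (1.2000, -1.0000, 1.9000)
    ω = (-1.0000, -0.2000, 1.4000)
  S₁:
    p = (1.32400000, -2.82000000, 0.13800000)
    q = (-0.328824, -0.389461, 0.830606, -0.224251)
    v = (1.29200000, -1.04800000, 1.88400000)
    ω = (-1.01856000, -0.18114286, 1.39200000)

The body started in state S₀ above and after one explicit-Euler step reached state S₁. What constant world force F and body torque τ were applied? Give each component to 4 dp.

v₁ − v₀ = (0.09200000, -0.04800000, -0.01600000)
applied force F = (2.3000, -1.2000, -0.4000)
Δω = ω₁−ω₀ = (-0.01856000, 0.01885714, -0.00800000)
precession coupling = (0.0056, -0.1120, -0.0120)
I·α + gyro = (-0.1800, 0.0200, -0.0600)

F = (2.3000, -1.2000, -0.4000)
τ = (-0.1800, 0.0200, -0.0600)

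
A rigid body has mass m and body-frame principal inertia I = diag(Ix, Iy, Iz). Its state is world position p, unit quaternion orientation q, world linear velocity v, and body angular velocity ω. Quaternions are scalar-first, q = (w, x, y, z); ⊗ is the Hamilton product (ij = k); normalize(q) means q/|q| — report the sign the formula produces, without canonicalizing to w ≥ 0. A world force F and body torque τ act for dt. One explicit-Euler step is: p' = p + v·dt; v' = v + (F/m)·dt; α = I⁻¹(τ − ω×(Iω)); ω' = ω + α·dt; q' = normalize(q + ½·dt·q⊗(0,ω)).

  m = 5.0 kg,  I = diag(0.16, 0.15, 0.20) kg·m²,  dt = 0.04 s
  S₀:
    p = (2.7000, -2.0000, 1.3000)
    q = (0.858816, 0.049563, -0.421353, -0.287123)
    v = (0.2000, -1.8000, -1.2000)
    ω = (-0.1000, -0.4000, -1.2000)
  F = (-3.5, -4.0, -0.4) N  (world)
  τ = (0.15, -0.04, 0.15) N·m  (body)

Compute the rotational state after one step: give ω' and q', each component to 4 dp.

ω×(Iω) gyroscopic = (0.0240, -0.0048, -0.0004)
(τ − ω×Iω)/I = (0.7875, -0.2347, 0.7520)
ω' = ω + α·dt = (-0.0685, -0.4094, -1.1699)
q⊗(0,ω) = (-0.5081325, 0.3048928, -0.2553385, -1.0925397)
updated quaternion q' = (0.8484, 0.0556, -0.4263, -0.3089)

ω' = (-0.0685, -0.4094, -1.1699)
q' = (0.8484, 0.0556, -0.4263, -0.3089)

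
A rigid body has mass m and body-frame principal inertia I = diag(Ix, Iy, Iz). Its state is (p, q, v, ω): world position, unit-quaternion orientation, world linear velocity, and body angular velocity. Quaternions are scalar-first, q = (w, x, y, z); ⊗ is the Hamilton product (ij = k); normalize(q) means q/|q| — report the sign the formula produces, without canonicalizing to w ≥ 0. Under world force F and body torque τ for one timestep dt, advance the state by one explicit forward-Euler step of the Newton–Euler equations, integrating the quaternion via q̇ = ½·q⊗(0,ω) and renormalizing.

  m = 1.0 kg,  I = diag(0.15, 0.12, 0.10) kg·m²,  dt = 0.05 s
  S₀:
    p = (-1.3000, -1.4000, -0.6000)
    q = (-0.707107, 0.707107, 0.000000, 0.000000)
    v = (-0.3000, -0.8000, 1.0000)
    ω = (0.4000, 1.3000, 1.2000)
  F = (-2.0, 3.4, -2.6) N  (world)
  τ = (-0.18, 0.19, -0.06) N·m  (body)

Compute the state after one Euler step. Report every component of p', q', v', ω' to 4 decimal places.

p' = (-1.3150, -1.4400, -0.5500)
q' = (-0.7134, 0.6993, -0.0441, 0.0018)
v' = (-0.4000, -0.6300, 0.8700)
ω' = (0.3504, 1.3692, 1.1778)

gyro term ω×Iω = (-0.0312, 0.0240, -0.0156)
angular accel α = (-0.9920, 1.3833, -0.4440)
ω + α·dt = (0.3504, 1.3692, 1.1778)
Hamilton product q⊗(0,ω) = (-0.2828428, -0.2828428, -1.7677675, 0.0707107)
q + ½dt·q⊗(0,ω), renormalized = (-0.7134, 0.6993, -0.0441, 0.0018)
linear accel F/m = (-2.0000, 3.4000, -2.6000)
new position p' = (-1.3150, -1.4400, -0.5500)
new velocity v' = (-0.4000, -0.6300, 0.8700)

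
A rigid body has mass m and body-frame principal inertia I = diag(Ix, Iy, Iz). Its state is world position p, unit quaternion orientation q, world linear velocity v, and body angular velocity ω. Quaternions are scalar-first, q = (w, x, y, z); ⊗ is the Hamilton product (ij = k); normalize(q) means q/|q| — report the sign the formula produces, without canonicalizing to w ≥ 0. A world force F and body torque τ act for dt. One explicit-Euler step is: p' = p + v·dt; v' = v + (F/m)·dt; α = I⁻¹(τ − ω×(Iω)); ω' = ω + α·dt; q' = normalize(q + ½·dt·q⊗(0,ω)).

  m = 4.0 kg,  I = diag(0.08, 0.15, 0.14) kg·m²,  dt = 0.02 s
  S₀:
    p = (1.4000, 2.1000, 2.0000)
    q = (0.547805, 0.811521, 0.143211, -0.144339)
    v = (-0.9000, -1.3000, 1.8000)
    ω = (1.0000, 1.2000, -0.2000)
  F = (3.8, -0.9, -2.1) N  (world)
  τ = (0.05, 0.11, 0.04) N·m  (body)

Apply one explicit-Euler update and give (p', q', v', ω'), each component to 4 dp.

gyro term ω×Iω = (0.0024, 0.0120, 0.0840)
(τ − ω×Iω)/I = (0.5950, 0.6533, -0.3143)
ω + α·dt = (1.0119, 1.2131, -0.2063)
q⊗(0,ω) = (-1.0122420, 0.6923696, 0.6753312, 0.7210532)
q' = normalize(q + ½dt·q⊗(0,ω)) = (0.5376, 0.8183, 0.1499, -0.1371)
new position p' = (1.3820, 2.0740, 2.0360)
v + (F/m)dt = (-0.8810, -1.3045, 1.7895)

p' = (1.3820, 2.0740, 2.0360)
q' = (0.5376, 0.8183, 0.1499, -0.1371)
v' = (-0.8810, -1.3045, 1.7895)
ω' = (1.0119, 1.2131, -0.2063)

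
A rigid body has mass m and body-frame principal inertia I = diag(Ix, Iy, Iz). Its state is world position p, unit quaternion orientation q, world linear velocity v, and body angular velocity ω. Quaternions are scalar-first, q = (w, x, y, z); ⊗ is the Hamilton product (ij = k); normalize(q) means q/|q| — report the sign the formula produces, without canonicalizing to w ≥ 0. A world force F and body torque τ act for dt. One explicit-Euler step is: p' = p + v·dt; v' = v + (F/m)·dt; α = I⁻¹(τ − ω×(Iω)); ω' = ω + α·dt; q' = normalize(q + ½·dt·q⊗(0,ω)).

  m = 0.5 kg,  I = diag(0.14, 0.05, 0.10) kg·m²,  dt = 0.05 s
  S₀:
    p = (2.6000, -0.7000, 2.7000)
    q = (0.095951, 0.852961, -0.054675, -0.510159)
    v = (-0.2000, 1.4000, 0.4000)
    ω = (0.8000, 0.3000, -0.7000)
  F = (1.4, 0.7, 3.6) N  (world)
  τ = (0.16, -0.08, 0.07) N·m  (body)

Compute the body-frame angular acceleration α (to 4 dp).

α = (1.2179, -1.1520, 0.9160)

ω×(Iω) gyroscopic = (-0.0105, -0.0224, -0.0216)
(τ − ω×Iω)/I = (1.2179, -1.1520, 0.9160)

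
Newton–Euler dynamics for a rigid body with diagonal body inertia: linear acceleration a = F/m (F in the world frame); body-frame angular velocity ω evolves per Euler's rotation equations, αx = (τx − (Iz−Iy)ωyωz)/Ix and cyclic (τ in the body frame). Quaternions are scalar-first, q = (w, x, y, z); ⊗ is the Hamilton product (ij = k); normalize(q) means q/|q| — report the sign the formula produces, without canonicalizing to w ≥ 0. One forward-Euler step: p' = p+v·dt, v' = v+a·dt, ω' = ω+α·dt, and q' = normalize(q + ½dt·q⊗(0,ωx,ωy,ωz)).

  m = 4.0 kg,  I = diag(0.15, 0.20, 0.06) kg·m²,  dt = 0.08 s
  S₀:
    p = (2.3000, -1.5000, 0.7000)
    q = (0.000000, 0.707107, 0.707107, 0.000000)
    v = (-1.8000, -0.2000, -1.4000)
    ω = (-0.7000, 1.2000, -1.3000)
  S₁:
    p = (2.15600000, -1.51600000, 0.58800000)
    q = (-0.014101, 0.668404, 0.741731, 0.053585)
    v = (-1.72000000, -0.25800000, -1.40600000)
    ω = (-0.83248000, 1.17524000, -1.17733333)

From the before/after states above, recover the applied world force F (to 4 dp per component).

velocity change Δv = (0.08000000, -0.05800000, -0.00600000)
applied force F = (4.0000, -2.9000, -0.3000)

F = (4.0000, -2.9000, -0.3000)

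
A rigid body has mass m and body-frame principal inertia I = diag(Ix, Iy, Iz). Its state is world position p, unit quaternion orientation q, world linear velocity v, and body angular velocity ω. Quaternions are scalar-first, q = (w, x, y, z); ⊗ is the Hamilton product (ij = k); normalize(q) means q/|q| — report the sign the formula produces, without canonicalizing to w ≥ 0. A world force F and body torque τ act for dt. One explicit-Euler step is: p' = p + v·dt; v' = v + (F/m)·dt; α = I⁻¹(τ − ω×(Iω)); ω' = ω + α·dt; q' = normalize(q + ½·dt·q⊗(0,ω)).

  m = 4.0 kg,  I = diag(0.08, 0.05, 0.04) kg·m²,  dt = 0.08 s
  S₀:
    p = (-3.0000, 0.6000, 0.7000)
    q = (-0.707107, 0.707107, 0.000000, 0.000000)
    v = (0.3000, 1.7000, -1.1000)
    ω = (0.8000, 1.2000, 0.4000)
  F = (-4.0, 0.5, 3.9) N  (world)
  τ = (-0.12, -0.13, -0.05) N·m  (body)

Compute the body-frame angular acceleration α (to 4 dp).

gyro term ω×Iω = (-0.0048, 0.0128, -0.0288)
(τ − ω×Iω)/I = (-1.4400, -2.8560, -0.5300)

α = (-1.4400, -2.8560, -0.5300)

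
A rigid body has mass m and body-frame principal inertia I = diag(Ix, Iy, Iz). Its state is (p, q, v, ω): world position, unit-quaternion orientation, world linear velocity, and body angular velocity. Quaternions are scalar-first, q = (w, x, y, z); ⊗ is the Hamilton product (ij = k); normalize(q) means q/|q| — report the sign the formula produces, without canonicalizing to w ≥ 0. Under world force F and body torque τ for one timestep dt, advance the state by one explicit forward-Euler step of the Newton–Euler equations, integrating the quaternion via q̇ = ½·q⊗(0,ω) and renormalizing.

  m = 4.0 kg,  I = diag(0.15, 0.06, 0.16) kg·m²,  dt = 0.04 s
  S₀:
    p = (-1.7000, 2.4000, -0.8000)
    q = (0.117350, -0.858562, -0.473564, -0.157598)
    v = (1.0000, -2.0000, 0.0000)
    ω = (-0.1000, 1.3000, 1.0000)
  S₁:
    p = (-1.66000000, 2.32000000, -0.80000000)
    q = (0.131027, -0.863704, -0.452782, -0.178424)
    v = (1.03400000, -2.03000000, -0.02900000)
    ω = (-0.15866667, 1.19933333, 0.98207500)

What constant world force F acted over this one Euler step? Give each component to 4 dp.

velocity change Δv = (0.03400000, -0.03000000, -0.02900000)
applied force F = (3.4000, -3.0000, -2.9000)

F = (3.4000, -3.0000, -2.9000)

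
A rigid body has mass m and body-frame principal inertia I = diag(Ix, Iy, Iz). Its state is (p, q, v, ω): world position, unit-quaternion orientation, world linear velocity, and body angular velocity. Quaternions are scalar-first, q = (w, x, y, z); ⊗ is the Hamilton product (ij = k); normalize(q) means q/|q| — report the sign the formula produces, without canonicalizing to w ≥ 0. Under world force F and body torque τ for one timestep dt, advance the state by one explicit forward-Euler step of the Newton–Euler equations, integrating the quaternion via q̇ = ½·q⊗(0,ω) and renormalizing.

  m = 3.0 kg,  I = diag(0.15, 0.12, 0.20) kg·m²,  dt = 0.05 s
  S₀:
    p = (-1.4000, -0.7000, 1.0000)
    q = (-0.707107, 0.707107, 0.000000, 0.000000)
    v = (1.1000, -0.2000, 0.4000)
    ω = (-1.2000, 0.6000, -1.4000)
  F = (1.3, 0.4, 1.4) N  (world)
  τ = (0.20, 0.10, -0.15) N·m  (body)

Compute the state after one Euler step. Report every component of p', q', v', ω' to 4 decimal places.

p' = (-1.3450, -0.7100, 1.0200)
q' = (-0.6851, 0.7275, 0.0141, 0.0353)
v' = (1.1217, -0.1933, 0.4233)
ω' = (-1.1109, 0.6767, -1.4429)

a = (0.4333, 0.1333, 0.4667)
p' = p + v·dt = (-1.3450, -0.7100, 1.0200)
v + (F/m)dt = (1.1217, -0.1933, 0.4233)
gyro term ω×Iω = (-0.0672, -0.0840, 0.0216)
α = I⁻¹(τ − ω×Iω) = (1.7813, 1.5333, -0.8580)
new body rate ω' = (-1.1109, 0.6767, -1.4429)
Hamilton product q⊗(0,ω) = (0.8485284, 0.8485284, 0.5656856, 1.4142140)
q + ½dt·q⊗(0,ω), renormalized = (-0.6851, 0.7275, 0.0141, 0.0353)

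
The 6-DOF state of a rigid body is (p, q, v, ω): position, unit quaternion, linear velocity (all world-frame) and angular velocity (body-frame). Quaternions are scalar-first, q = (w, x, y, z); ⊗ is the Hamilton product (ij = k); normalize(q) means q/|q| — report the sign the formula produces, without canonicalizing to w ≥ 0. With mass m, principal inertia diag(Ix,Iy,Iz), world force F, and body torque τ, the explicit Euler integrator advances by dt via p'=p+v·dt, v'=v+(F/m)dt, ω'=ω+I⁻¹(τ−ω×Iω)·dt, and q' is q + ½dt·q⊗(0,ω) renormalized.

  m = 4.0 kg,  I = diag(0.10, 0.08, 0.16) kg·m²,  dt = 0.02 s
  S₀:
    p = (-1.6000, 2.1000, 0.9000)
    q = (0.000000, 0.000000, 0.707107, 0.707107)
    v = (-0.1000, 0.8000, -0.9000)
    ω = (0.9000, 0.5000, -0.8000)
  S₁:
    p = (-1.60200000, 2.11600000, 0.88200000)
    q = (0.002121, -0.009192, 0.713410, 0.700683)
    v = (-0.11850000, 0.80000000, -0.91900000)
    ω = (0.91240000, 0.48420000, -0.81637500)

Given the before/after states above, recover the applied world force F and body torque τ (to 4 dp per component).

F = (-3.7000, 0.0000, -3.8000)
τ = (0.0300, -0.0200, -0.1400)

Δω = ω₁−ω₀ = (0.01240000, -0.01580000, -0.01637500)
ω₀×(Iω₀) = (-0.0320, 0.0432, -0.0090)
I·α + gyro = (0.0300, -0.0200, -0.1400)
velocity change Δv = (-0.01850000, 0.00000000, -0.01900000)
applied force F = (-3.7000, 0.0000, -3.8000)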